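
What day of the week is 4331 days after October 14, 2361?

Thursday

Oct 14, 2361 is a Saturday.
4331 mod 7 = 5, so 4331 days after a Saturday is Saturday + 5 = Thursday.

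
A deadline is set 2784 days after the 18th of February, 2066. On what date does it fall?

+365 (one year) → Feb 18, 2067 (2419 left).
+365 (one year) → Feb 18, 2068 (2054 left).
+366 (one year; includes Feb 29, 2068) → Feb 18, 2069 (1688 left).
+365 (one year) → Feb 18, 2070 (1323 left).
+365 (one year) → Feb 18, 2071 (958 left).
+365 (one year) → Feb 18, 2072 (593 left).
+366 (one year; includes Feb 29, 2072) → Feb 18, 2073 (227 left).
Feb has 28 days: +11 → Mar 1, 2073 (216 left).
Mar has 31 days: +31 → Apr 1, 2073 (185 left).
Apr has 30 days: +30 → May 1, 2073 (155 left).
May has 31 days: +31 → Jun 1, 2073 (124 left).
Jun has 30 days: +30 → Jul 1, 2073 (94 left).
Jul has 31 days: +31 → Aug 1, 2073 (63 left).
Aug has 31 days: +31 → Sep 1, 2073 (32 left).
Sep has 30 days: +30 → Oct 1, 2073 (2 left).
+2 → Oct 3, 2073.

October 3, 2073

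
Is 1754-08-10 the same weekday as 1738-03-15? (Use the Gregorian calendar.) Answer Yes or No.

From Mar 15, 1738 to Aug 10, 1754 is 5992 days.
5992 mod 7 = 0, so they are the same weekday.
(Mar 15, 1738 is a Saturday; Aug 10, 1754 is a Saturday.)

Yes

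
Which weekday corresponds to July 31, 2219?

Saturday

Doomsday rule: the anchor day for the 2200s is Friday. For year 19: 19÷12 = 1 r 7, and 7÷4 = 1, so 1+7+1 = 9.
Friday + 9 ≡ Sunday — that's 2219's doomsday.
In July the doomsday date is Jul 11.
Jul 31 is 20 days after Jul 11; 20 mod 7 = 6, so Sunday + 6 = Saturday.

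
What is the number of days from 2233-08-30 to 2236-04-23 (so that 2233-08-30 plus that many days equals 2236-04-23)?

Aug 30, 2233 → Aug 30, 2234: 365 days.
Aug 30, 2234 → Aug 30, 2235: 365 days.
Aug 30, 2235 → Sep 30, 2235: 31 days (August has 31).
Sep 30, 2235 → Oct 30, 2235: 30 days (September has 30).
Oct 30, 2235 → Nov 30, 2235: 31 days (October has 31).
Nov 30, 2235 → Dec 30, 2235: 30 days (November has 30).
Dec 30, 2235 → Jan 30, 2236: 31 days (December has 31).
Jan 30, 2236 → Feb 29, 2236: 30 days (January has 31).
Feb 29, 2236 → Mar 29, 2236: 29 days (February has 29).
Mar 29, 2236 → Apr 23, 2236: 25 days.
Total: 967 days.

967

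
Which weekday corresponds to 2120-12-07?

Doomsday rule: the anchor day for the 2100s is Sunday. For year 20: 20÷12 = 1 r 8, and 8÷4 = 2, so 1+8+2 = 11.
Sunday + 11 ≡ Thursday — that's 2120's doomsday.
In December the doomsday date is Dec 12.
Dec 7 is 5 days before Dec 12; 5 mod 7 = 5, so Thursday − 5 = Saturday.

Saturday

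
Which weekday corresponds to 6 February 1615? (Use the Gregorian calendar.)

Doomsday rule: the anchor day for the 1600s is Tuesday. For year 15: 15÷12 = 1 r 3, and 3÷4 = 0, so 1+3+0 = 4.
Tuesday + 4 ≡ Saturday — that's 1615's doomsday.
In February the doomsday date is Feb 28 (1615 is not a leap year).
Feb 6 is 22 days before Feb 28; 22 mod 7 = 1, so Saturday − 1 = Friday.

Friday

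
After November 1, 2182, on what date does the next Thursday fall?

Nov 1, 2182 is a Friday.
From Friday to the next Thursday is 6 days.
Nov 1, 2182 + 6 = Nov 7, 2182.

November 7, 2182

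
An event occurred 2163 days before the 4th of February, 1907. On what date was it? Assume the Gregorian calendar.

−365 (one year) → Feb 4, 1906 (1798 left).
−365 (one year) → Feb 4, 1905 (1433 left).
−366 (one year; includes Feb 29, 1904) → Feb 4, 1904 (1067 left).
−365 (one year) → Feb 4, 1903 (702 left).
−365 (one year) → Feb 4, 1902 (337 left).
−4 → Jan 31, 1902 (end of Jan, 31 days; 333 left).
−31 → Dec 31, 1901 (end of Dec, 31 days; 302 left).
−31 → Nov 30, 1901 (end of Nov, 30 days; 271 left).
−30 → Oct 31, 1901 (end of Oct, 31 days; 241 left).
−31 → Sep 30, 1901 (end of Sep, 30 days; 210 left).
−30 → Aug 31, 1901 (end of Aug, 31 days; 180 left).
−31 → Jul 31, 1901 (end of Jul, 31 days; 149 left).
−31 → Jun 30, 1901 (end of Jun, 30 days; 118 left).
−30 → May 31, 1901 (end of May, 31 days; 88 left).
−31 → Apr 30, 1901 (end of Apr, 30 days; 57 left).
−30 → Mar 31, 1901 (end of Mar, 31 days; 27 left).
−27 → Mar 4, 1901.

March 4, 1901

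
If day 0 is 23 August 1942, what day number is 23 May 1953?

Aug 23, 1942 → Aug 23, 1943: 365 days.
Aug 23, 1943 → Aug 23, 1944: 366 days (Feb 29, 1944 is in that span).
Aug 23, 1944 → Aug 23, 1945: 365 days.
Aug 23, 1945 → Aug 23, 1946: 365 days.
Aug 23, 1946 → Aug 23, 1947: 365 days.
Aug 23, 1947 → Aug 23, 1948: 366 days (Feb 29, 1948 is in that span).
Aug 23, 1948 → Aug 23, 1949: 365 days.
Aug 23, 1949 → Aug 23, 1950: 365 days.
Aug 23, 1950 → Aug 23, 1951: 365 days.
Aug 23, 1951 → Aug 23, 1952: 366 days (Feb 29, 1952 is in that span).
Aug 23, 1952 → Sep 23, 1952: 31 days (August has 31).
Sep 23, 1952 → Oct 23, 1952: 30 days (September has 30).
Oct 23, 1952 → Nov 23, 1952: 31 days (October has 31).
Nov 23, 1952 → Dec 23, 1952: 30 days (November has 30).
Dec 23, 1952 → Jan 23, 1953: 31 days (December has 31).
Jan 23, 1953 → Feb 23, 1953: 31 days (January has 31).
Feb 23, 1953 → Mar 23, 1953: 28 days (February has 28).
Mar 23, 1953 → Apr 23, 1953: 31 days (March has 31).
Apr 23, 1953 → May 23, 1953: 30 days.
Total: 3926 days.

3926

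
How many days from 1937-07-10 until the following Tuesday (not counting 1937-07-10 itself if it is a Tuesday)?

Jul 10, 1937 is a Saturday.
From Saturday to the next Tuesday is 3 days.

3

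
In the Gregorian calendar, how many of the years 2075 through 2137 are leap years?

Multiples of 4 in [2075,2137]: 16.
Of those, multiples of 100: 1 (not leap unless ÷400).
Multiples of 400: 0.
Leap years = 16 − 1 + 0 = 15.

15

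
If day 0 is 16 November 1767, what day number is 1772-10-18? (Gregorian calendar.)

Nov 16, 1767 → Nov 16, 1768: 366 days (Feb 29, 1768 is in that span).
Nov 16, 1768 → Nov 16, 1769: 365 days.
Nov 16, 1769 → Nov 16, 1770: 365 days.
Nov 16, 1770 → Nov 16, 1771: 365 days.
Nov 16, 1771 → Dec 16, 1771: 30 days (November has 30).
Dec 16, 1771 → Jan 16, 1772: 31 days (December has 31).
Jan 16, 1772 → Feb 16, 1772: 31 days (January has 31).
Feb 16, 1772 → Mar 16, 1772: 29 days (February has 29).
Mar 16, 1772 → Apr 16, 1772: 31 days (March has 31).
Apr 16, 1772 → May 16, 1772: 30 days (April has 30).
May 16, 1772 → Jun 16, 1772: 31 days (May has 31).
Jun 16, 1772 → Jul 16, 1772: 30 days (June has 30).
Jul 16, 1772 → Aug 16, 1772: 31 days (July has 31).
Aug 16, 1772 → Sep 16, 1772: 31 days (August has 31).
Sep 16, 1772 → Oct 16, 1772: 30 days (September has 30).
Oct 16, 1772 → Oct 18, 1772: 2 days.
Total: 1798 days.

1798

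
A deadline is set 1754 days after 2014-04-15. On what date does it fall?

February 2, 2019

+365 (one year) → Apr 15, 2015 (1389 left).
+366 (one year; includes Feb 29, 2016) → Apr 15, 2016 (1023 left).
+365 (one year) → Apr 15, 2017 (658 left).
+365 (one year) → Apr 15, 2018 (293 left).
Apr has 30 days: +16 → May 1, 2018 (277 left).
May has 31 days: +31 → Jun 1, 2018 (246 left).
Jun has 30 days: +30 → Jul 1, 2018 (216 left).
Jul has 31 days: +31 → Aug 1, 2018 (185 left).
Aug has 31 days: +31 → Sep 1, 2018 (154 left).
Sep has 30 days: +30 → Oct 1, 2018 (124 left).
Oct has 31 days: +31 → Nov 1, 2018 (93 left).
Nov has 30 days: +30 → Dec 1, 2018 (63 left).
Dec has 31 days: +31 → Jan 1, 2019 (32 left).
Jan has 31 days: +31 → Feb 1, 2019 (1 left).
+1 → Feb 2, 2019.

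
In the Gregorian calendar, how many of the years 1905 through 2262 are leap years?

Multiples of 4 in [1905,2262]: 89.
Of those, multiples of 100: 3 (not leap unless ÷400).
Multiples of 400: 1.
Leap years = 89 − 3 + 1 = 87.

87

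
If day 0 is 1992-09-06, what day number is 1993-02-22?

Sep 6, 1992 → Oct 6, 1992: 30 days (September has 30).
Oct 6, 1992 → Nov 6, 1992: 31 days (October has 31).
Nov 6, 1992 → Dec 6, 1992: 30 days (November has 30).
Dec 6, 1992 → Jan 6, 1993: 31 days (December has 31).
Jan 6, 1993 → Feb 6, 1993: 31 days (January has 31).
Feb 6, 1993 → Feb 22, 1993: 16 days.
Total: 169 days.

169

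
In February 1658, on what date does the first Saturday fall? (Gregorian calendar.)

February 2, 1658

February 1, 1658 is a Friday.
The first Saturday is therefore February 2 (1 days later).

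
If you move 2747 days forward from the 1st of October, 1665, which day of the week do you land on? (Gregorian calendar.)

Sunday

First find the weekday of Oct 1, 1665. Doomsday rule: the anchor day for the 1600s is Tuesday. For year 65: 65÷12 = 5 r 5, and 5÷4 = 1, so 5+5+1 = 11.
Tuesday + 11 ≡ Saturday — that's 1665's doomsday.
In October the doomsday date is Oct 10.
Oct 1 is 9 days before Oct 10; 9 mod 7 = 2, so Saturday − 2 = Thursday.
2747 mod 7 = 3, so 2747 days after a Thursday is Thursday + 3 = Sunday.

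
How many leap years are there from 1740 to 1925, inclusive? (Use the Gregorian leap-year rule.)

Multiples of 4 in [1740,1925]: 47.
Of those, multiples of 100: 2 (not leap unless ÷400).
Multiples of 400: 0.
Leap years = 47 − 2 + 0 = 45.

45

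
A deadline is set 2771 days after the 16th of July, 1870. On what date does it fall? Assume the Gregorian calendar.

+365 (one year) → Jul 16, 1871 (2406 left).
+366 (one year; includes Feb 29, 1872) → Jul 16, 1872 (2040 left).
+365 (one year) → Jul 16, 1873 (1675 left).
+365 (one year) → Jul 16, 1874 (1310 left).
+365 (one year) → Jul 16, 1875 (945 left).
+366 (one year; includes Feb 29, 1876) → Jul 16, 1876 (579 left).
+365 (one year) → Jul 16, 1877 (214 left).
Jul has 31 days: +16 → Aug 1, 1877 (198 left).
Aug has 31 days: +31 → Sep 1, 1877 (167 left).
Sep has 30 days: +30 → Oct 1, 1877 (137 left).
Oct has 31 days: +31 → Nov 1, 1877 (106 left).
Nov has 30 days: +30 → Dec 1, 1877 (76 left).
Dec has 31 days: +31 → Jan 1, 1878 (45 left).
Jan has 31 days: +31 → Feb 1, 1878 (14 left).
+14 → Feb 15, 1878.

February 15, 1878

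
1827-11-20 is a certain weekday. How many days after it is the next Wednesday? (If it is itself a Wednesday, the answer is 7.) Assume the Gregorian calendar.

1

Nov 20, 1827 is a Tuesday.
From Tuesday to the next Wednesday is 1 day.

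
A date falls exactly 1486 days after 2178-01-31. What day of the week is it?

Monday

First find the weekday of Jan 31, 2178. Doomsday rule: the anchor day for the 2100s is Sunday. For year 78: 78÷12 = 6 r 6, and 6÷4 = 1, so 6+6+1 = 13.
Sunday + 13 ≡ Saturday — that's 2178's doomsday.
In January the doomsday date is Jan 3 (2178 is not a leap year).
Jan 31 is 28 days after Jan 3; 28 mod 7 = 0, so Saturday + 0 = Saturday.
1486 mod 7 = 2, so 1486 days after a Saturday is Saturday + 2 = Monday.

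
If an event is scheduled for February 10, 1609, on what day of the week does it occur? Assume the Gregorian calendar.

Doomsday rule: the anchor day for the 1600s is Tuesday. For year 09: 9÷12 = 0 r 9, and 9÷4 = 2, so 0+9+2 = 11.
Tuesday + 11 ≡ Saturday — that's 1609's doomsday.
In February the doomsday date is Feb 28 (1609 is not a leap year).
Feb 10 is 18 days before Feb 28; 18 mod 7 = 4, so Saturday − 4 = Tuesday.

Tuesday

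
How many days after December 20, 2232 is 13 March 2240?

2640

Dec 20, 2232 → Dec 20, 2233: 365 days.
Dec 20, 2233 → Dec 20, 2234: 365 days.
Dec 20, 2234 → Dec 20, 2235: 365 days.
Dec 20, 2235 → Dec 20, 2236: 366 days (Feb 29, 2236 is in that span).
Dec 20, 2236 → Dec 20, 2237: 365 days.
Dec 20, 2237 → Dec 20, 2238: 365 days.
Dec 20, 2238 → Dec 20, 2239: 365 days.
Dec 20, 2239 → Jan 20, 2240: 31 days (December has 31).
Jan 20, 2240 → Feb 20, 2240: 31 days (January has 31).
Feb 20, 2240 → Mar 13, 2240: 22 days.
Total: 2640 days.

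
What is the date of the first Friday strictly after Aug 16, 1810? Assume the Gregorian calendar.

Aug 16, 1810 is a Thursday.
From Thursday to the next Friday is 1 day.
Aug 16, 1810 + 1 = Aug 17, 1810.

August 17, 1810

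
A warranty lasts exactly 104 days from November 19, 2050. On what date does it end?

March 3, 2051

Nov has 30 days: +12 → Dec 1, 2050 (92 left).
Dec has 31 days: +31 → Jan 1, 2051 (61 left).
Jan has 31 days: +31 → Feb 1, 2051 (30 left).
Feb has 28 days: +28 → Mar 1, 2051 (2 left).
+2 → Mar 3, 2051.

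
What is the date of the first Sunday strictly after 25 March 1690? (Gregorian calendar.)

Mar 25, 1690 is a Saturday.
From Saturday to the next Sunday is 1 day.
Mar 25, 1690 + 1 = Mar 26, 1690.

March 26, 1690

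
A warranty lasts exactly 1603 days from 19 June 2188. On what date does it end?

+365 (one year) → Jun 19, 2189 (1238 left).
+365 (one year) → Jun 19, 2190 (873 left).
+365 (one year) → Jun 19, 2191 (508 left).
+366 (one year; includes Feb 29, 2192) → Jun 19, 2192 (142 left).
Jun has 30 days: +12 → Jul 1, 2192 (130 left).
Jul has 31 days: +31 → Aug 1, 2192 (99 left).
Aug has 31 days: +31 → Sep 1, 2192 (68 left).
Sep has 30 days: +30 → Oct 1, 2192 (38 left).
Oct has 31 days: +31 → Nov 1, 2192 (7 left).
+7 → Nov 8, 2192.

November 8, 2192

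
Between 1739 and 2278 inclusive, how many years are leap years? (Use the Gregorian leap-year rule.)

131

Multiples of 4 in [1739,2278]: 135.
Of those, multiples of 100: 5 (not leap unless ÷400).
Multiples of 400: 1.
Leap years = 135 − 5 + 1 = 131.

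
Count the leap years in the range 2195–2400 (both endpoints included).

Multiples of 4 in [2195,2400]: 52.
Of those, multiples of 100: 3 (not leap unless ÷400).
Multiples of 400: 1.
Leap years = 52 − 3 + 1 = 50.

50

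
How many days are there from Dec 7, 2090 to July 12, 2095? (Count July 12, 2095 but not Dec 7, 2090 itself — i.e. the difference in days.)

1678

Dec 7, 2090 → Dec 7, 2091: 365 days.
Dec 7, 2091 → Dec 7, 2092: 366 days (Feb 29, 2092 is in that span).
Dec 7, 2092 → Dec 7, 2093: 365 days.
Dec 7, 2093 → Dec 7, 2094: 365 days.
Dec 7, 2094 → Jan 7, 2095: 31 days (December has 31).
Jan 7, 2095 → Feb 7, 2095: 31 days (January has 31).
Feb 7, 2095 → Mar 7, 2095: 28 days (February has 28).
Mar 7, 2095 → Apr 7, 2095: 31 days (March has 31).
Apr 7, 2095 → May 7, 2095: 30 days (April has 30).
May 7, 2095 → Jun 7, 2095: 31 days (May has 31).
Jun 7, 2095 → Jul 7, 2095: 30 days (June has 30).
Jul 7, 2095 → Jul 12, 2095: 5 days.
Total: 1678 days.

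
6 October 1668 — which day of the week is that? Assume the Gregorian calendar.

Doomsday rule: the anchor day for the 1600s is Tuesday. For year 68: 68÷12 = 5 r 8, and 8÷4 = 2, so 5+8+2 = 15.
Tuesday + 15 ≡ Wednesday — that's 1668's doomsday.
In October the doomsday date is Oct 10.
Oct 6 is 4 days before Oct 10; 4 mod 7 = 4, so Wednesday − 4 = Saturday.

Saturday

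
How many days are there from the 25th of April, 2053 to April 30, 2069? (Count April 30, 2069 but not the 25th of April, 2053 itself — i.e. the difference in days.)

Apr 25, 2053 → Apr 25, 2054: 365 days.
Apr 25, 2054 → Apr 25, 2055: 365 days.
Apr 25, 2055 → Apr 25, 2056: 366 days (Feb 29, 2056 is in that span).
Apr 25, 2056 → Apr 25, 2057: 365 days.
Apr 25, 2057 → Apr 25, 2058: 365 days.
Apr 25, 2058 → Apr 25, 2059: 365 days.
Apr 25, 2059 → Apr 25, 2060: 366 days (Feb 29, 2060 is in that span).
Apr 25, 2060 → Apr 25, 2061: 365 days.
Apr 25, 2061 → Apr 25, 2062: 365 days.
Apr 25, 2062 → Apr 25, 2063: 365 days.
Apr 25, 2063 → Apr 25, 2064: 366 days (Feb 29, 2064 is in that span).
Apr 25, 2064 → Apr 25, 2065: 365 days.
Apr 25, 2065 → Apr 25, 2066: 365 days.
Apr 25, 2066 → Apr 25, 2067: 365 days.
Apr 25, 2067 → Apr 25, 2068: 366 days (Feb 29, 2068 is in that span).
Apr 25, 2068 → May 25, 2068: 30 days (April has 30).
May 25, 2068 → Jun 25, 2068: 31 days (May has 31).
Jun 25, 2068 → Jul 25, 2068: 30 days (June has 30).
Jul 25, 2068 → Aug 25, 2068: 31 days (July has 31).
Aug 25, 2068 → Sep 25, 2068: 31 days (August has 31).
Sep 25, 2068 → Oct 25, 2068: 30 days (September has 30).
Oct 25, 2068 → Nov 25, 2068: 31 days (October has 31).
Nov 25, 2068 → Dec 25, 2068: 30 days (November has 30).
Dec 25, 2068 → Jan 25, 2069: 31 days (December has 31).
Jan 25, 2069 → Feb 25, 2069: 31 days (January has 31).
Feb 25, 2069 → Mar 25, 2069: 28 days (February has 28).
Mar 25, 2069 → Apr 25, 2069: 31 days (March has 31).
Apr 25, 2069 → Apr 30, 2069: 5 days.
Total: 5849 days.

5849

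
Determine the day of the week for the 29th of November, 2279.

Doomsday rule: the anchor day for the 2200s is Friday. For year 79: 79÷12 = 6 r 7, and 7÷4 = 1, so 6+7+1 = 14.
Friday + 14 ≡ Friday — that's 2279's doomsday.
In November the doomsday date is Nov 7.
Nov 29 is 22 days after Nov 7; 22 mod 7 = 1, so Friday + 1 = Saturday.

Saturday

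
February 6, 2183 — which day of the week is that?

Doomsday rule: the anchor day for the 2100s is Sunday. For year 83: 83÷12 = 6 r 11, and 11÷4 = 2, so 6+11+2 = 19.
Sunday + 19 ≡ Friday — that's 2183's doomsday.
In February the doomsday date is Feb 28 (2183 is not a leap year).
Feb 6 is 22 days before Feb 28; 22 mod 7 = 1, so Friday − 1 = Thursday.

Thursday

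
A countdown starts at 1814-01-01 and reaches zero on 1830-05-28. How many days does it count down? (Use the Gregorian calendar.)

Jan 1, 1814 → Jan 1, 1815: 365 days.
Jan 1, 1815 → Jan 1, 1816: 365 days.
Jan 1, 1816 → Jan 1, 1817: 366 days (Feb 29, 1816 is in that span).
Jan 1, 1817 → Jan 1, 1818: 365 days.
Jan 1, 1818 → Jan 1, 1819: 365 days.
Jan 1, 1819 → Jan 1, 1820: 365 days.
Jan 1, 1820 → Jan 1, 1821: 366 days (Feb 29, 1820 is in that span).
Jan 1, 1821 → Jan 1, 1822: 365 days.
Jan 1, 1822 → Jan 1, 1823: 365 days.
Jan 1, 1823 → Jan 1, 1824: 365 days.
Jan 1, 1824 → Jan 1, 1825: 366 days (Feb 29, 1824 is in that span).
Jan 1, 1825 → Jan 1, 1826: 365 days.
Jan 1, 1826 → Jan 1, 1827: 365 days.
Jan 1, 1827 → Jan 1, 1828: 365 days.
Jan 1, 1828 → Jan 1, 1829: 366 days (Feb 29, 1828 is in that span).
Jan 1, 1829 → Jan 1, 1830: 365 days.
Jan 1, 1830 → Feb 1, 1830: 31 days (January has 31).
Feb 1, 1830 → Mar 1, 1830: 28 days (February has 28).
Mar 1, 1830 → Apr 1, 1830: 31 days (March has 31).
Apr 1, 1830 → May 1, 1830: 30 days (April has 30).
May 1, 1830 → May 28, 1830: 27 days.
Total: 5991 days.

5991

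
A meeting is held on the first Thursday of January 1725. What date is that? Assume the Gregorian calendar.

January 1, 1725 is a Monday.
The first Thursday is therefore January 4 (3 days later).

January 4, 1725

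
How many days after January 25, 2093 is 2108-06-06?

5610

Jan 25, 2093 → Jan 25, 2094: 365 days.
Jan 25, 2094 → Jan 25, 2095: 365 days.
Jan 25, 2095 → Jan 25, 2096: 365 days.
Jan 25, 2096 → Jan 25, 2097: 366 days (Feb 29, 2096 is in that span).
Jan 25, 2097 → Jan 25, 2098: 365 days.
Jan 25, 2098 → Jan 25, 2099: 365 days.
Jan 25, 2099 → Jan 25, 2100: 365 days.
Jan 25, 2100 → Jan 25, 2101: 365 days.
Jan 25, 2101 → Jan 25, 2102: 365 days.
Jan 25, 2102 → Jan 25, 2103: 365 days.
Jan 25, 2103 → Jan 25, 2104: 365 days.
Jan 25, 2104 → Jan 25, 2105: 366 days (Feb 29, 2104 is in that span).
Jan 25, 2105 → Jan 25, 2106: 365 days.
Jan 25, 2106 → Jan 25, 2107: 365 days.
Jan 25, 2107 → Jan 25, 2108: 365 days.
Jan 25, 2108 → Feb 25, 2108: 31 days (January has 31).
Feb 25, 2108 → Mar 25, 2108: 29 days (February has 29).
Mar 25, 2108 → Apr 25, 2108: 31 days (March has 31).
Apr 25, 2108 → May 25, 2108: 30 days (April has 30).
May 25, 2108 → Jun 6, 2108: 12 days.
Total: 5610 days.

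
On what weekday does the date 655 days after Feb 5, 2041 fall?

Feb 5, 2041 is a Tuesday.
655 mod 7 = 4, so 655 days after a Tuesday is Tuesday + 4 = Saturday.

Saturday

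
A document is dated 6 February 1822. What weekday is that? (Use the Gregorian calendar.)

Wednesday

Doomsday rule: the anchor day for the 1800s is Friday. For year 22: 22÷12 = 1 r 10, and 10÷4 = 2, so 1+10+2 = 13.
Friday + 13 ≡ Thursday — that's 1822's doomsday.
In February the doomsday date is Feb 28 (1822 is not a leap year).
Feb 6 is 22 days before Feb 28; 22 mod 7 = 1, so Thursday − 1 = Wednesday.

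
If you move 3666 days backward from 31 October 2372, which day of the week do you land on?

Oct 31, 2372 is a Tuesday.
3666 mod 7 = 5, so 3666 days before a Tuesday is Tuesday − 5 = Thursday.

Thursday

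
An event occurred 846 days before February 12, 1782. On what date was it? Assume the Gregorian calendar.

October 20, 1779

−365 (one year) → Feb 12, 1781 (481 left).
−366 (one year; includes Feb 29, 1780) → Feb 12, 1780 (115 left).
−12 → Jan 31, 1780 (end of Jan, 31 days; 103 left).
−31 → Dec 31, 1779 (end of Dec, 31 days; 72 left).
−31 → Nov 30, 1779 (end of Nov, 30 days; 41 left).
−30 → Oct 31, 1779 (end of Oct, 31 days; 11 left).
−11 → Oct 20, 1779.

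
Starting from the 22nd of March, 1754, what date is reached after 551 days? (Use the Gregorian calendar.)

+365 (one year) → Mar 22, 1755 (186 left).
Mar has 31 days: +10 → Apr 1, 1755 (176 left).
Apr has 30 days: +30 → May 1, 1755 (146 left).
May has 31 days: +31 → Jun 1, 1755 (115 left).
Jun has 30 days: +30 → Jul 1, 1755 (85 left).
Jul has 31 days: +31 → Aug 1, 1755 (54 left).
Aug has 31 days: +31 → Sep 1, 1755 (23 left).
+23 → Sep 24, 1755.

September 24, 1755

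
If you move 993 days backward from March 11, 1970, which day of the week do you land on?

Mar 11, 1970 is a Wednesday.
993 mod 7 = 6, so 993 days before a Wednesday is Wednesday − 6 = Thursday.

Thursday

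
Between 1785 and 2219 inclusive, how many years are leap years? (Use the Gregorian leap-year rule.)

Multiples of 4 in [1785,2219]: 108.
Of those, multiples of 100: 5 (not leap unless ÷400).
Multiples of 400: 1.
Leap years = 108 − 5 + 1 = 104.

104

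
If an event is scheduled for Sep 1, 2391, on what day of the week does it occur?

Sunday

Doomsday rule: the anchor day for the 2300s is Wednesday. For year 91: 91÷12 = 7 r 7, and 7÷4 = 1, so 7+7+1 = 15.
Wednesday + 15 ≡ Thursday — that's 2391's doomsday.
In September the doomsday date is Sep 5.
Sep 1 is 4 days before Sep 5; 4 mod 7 = 4, so Thursday − 4 = Sunday.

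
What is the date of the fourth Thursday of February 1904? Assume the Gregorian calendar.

February 25, 1904

February 1, 1904 is a Monday.
The first Thursday is therefore February 4 (3 days later).
The fourth Thursday is 4 + 3×7 = February 25.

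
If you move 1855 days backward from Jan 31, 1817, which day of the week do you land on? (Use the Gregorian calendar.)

Jan 31, 1817 is a Friday.
1855 mod 7 = 0, so 1855 days before a Friday is Friday − 0 = Friday.

Friday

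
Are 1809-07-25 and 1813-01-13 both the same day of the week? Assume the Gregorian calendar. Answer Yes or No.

From Jul 25, 1809 to Jan 13, 1813 is 1268 days.
1268 mod 7 = 1, so they are different weekdays.
(Jul 25, 1809 is a Tuesday; Jan 13, 1813 is a Wednesday.)

No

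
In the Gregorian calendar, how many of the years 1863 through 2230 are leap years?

Multiples of 4 in [1863,2230]: 92.
Of those, multiples of 100: 4 (not leap unless ÷400).
Multiples of 400: 1.
Leap years = 92 − 4 + 1 = 89.

89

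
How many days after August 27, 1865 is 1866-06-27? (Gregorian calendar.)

Aug 27, 1865 → Sep 27, 1865: 31 days (August has 31).
Sep 27, 1865 → Oct 27, 1865: 30 days (September has 30).
Oct 27, 1865 → Nov 27, 1865: 31 days (October has 31).
Nov 27, 1865 → Dec 27, 1865: 30 days (November has 30).
Dec 27, 1865 → Jan 27, 1866: 31 days (December has 31).
Jan 27, 1866 → Feb 27, 1866: 31 days (January has 31).
Feb 27, 1866 → Mar 27, 1866: 28 days (February has 28).
Mar 27, 1866 → Apr 27, 1866: 31 days (March has 31).
Apr 27, 1866 → May 27, 1866: 30 days (April has 30).
May 27, 1866 → Jun 27, 1866: 31 days.
Total: 304 days.

304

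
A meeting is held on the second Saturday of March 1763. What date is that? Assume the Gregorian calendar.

March 1, 1763 is a Tuesday.
The first Saturday is therefore March 5 (4 days later).
The second Saturday is 5 + 1×7 = March 12.

March 12, 1763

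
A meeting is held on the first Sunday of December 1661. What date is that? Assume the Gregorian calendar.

December 1, 1661 is a Thursday.
The first Sunday is therefore December 4 (3 days later).

December 4, 1661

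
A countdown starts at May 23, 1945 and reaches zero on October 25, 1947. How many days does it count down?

885

May 23, 1945 → May 23, 1946: 365 days.
May 23, 1946 → May 23, 1947: 365 days.
May 23, 1947 → Jun 23, 1947: 31 days (May has 31).
Jun 23, 1947 → Jul 23, 1947: 30 days (June has 30).
Jul 23, 1947 → Aug 23, 1947: 31 days (July has 31).
Aug 23, 1947 → Sep 23, 1947: 31 days (August has 31).
Sep 23, 1947 → Oct 23, 1947: 30 days (September has 30).
Oct 23, 1947 → Oct 25, 1947: 2 days.
Total: 885 days.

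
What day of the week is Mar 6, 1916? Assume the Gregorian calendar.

Monday

Doomsday rule: the anchor day for the 1900s is Wednesday. For year 16: 16÷12 = 1 r 4, and 4÷4 = 1, so 1+4+1 = 6.
Wednesday + 6 ≡ Tuesday — that's 1916's doomsday.
In March the doomsday date is Mar 14.
Mar 6 is 8 days before Mar 14; 8 mod 7 = 1, so Tuesday − 1 = Monday.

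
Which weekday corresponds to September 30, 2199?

Monday

Doomsday rule: the anchor day for the 2100s is Sunday. For year 99: 99÷12 = 8 r 3, and 3÷4 = 0, so 8+3+0 = 11.
Sunday + 11 ≡ Thursday — that's 2199's doomsday.
In September the doomsday date is Sep 5.
Sep 30 is 25 days after Sep 5; 25 mod 7 = 4, so Thursday + 4 = Monday.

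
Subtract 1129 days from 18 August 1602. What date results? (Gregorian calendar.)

−365 (one year) → Aug 18, 1601 (764 left).
−365 (one year) → Aug 18, 1600 (399 left).
−18 → Jul 31, 1600 (end of Jul, 31 days; 381 left).
−31 → Jun 30, 1600 (end of Jun, 30 days; 350 left).
−30 → May 31, 1600 (end of May, 31 days; 320 left).
−31 → Apr 30, 1600 (end of Apr, 30 days; 289 left).
−30 → Mar 31, 1600 (end of Mar, 31 days; 259 left).
−31 → Feb 29, 1600 (end of Feb, 29 days; 228 left).
−29 → Jan 31, 1600 (end of Jan, 31 days; 199 left).
−31 → Dec 31, 1599 (end of Dec, 31 days; 168 left).
−31 → Nov 30, 1599 (end of Nov, 30 days; 137 left).
−30 → Oct 31, 1599 (end of Oct, 31 days; 107 left).
−31 → Sep 30, 1599 (end of Sep, 30 days; 76 left).
−30 → Aug 31, 1599 (end of Aug, 31 days; 46 left).
−31 → Jul 31, 1599 (end of Jul, 31 days; 15 left).
−15 → Jul 16, 1599.

July 16, 1599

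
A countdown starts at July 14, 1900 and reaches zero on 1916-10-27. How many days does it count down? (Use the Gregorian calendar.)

5949

Jul 14, 1900 → Jul 14, 1901: 365 days.
Jul 14, 1901 → Jul 14, 1902: 365 days.
Jul 14, 1902 → Jul 14, 1903: 365 days.
Jul 14, 1903 → Jul 14, 1904: 366 days (Feb 29, 1904 is in that span).
Jul 14, 1904 → Jul 14, 1905: 365 days.
Jul 14, 1905 → Jul 14, 1906: 365 days.
Jul 14, 1906 → Jul 14, 1907: 365 days.
Jul 14, 1907 → Jul 14, 1908: 366 days (Feb 29, 1908 is in that span).
Jul 14, 1908 → Jul 14, 1909: 365 days.
Jul 14, 1909 → Jul 14, 1910: 365 days.
Jul 14, 1910 → Jul 14, 1911: 365 days.
Jul 14, 1911 → Jul 14, 1912: 366 days (Feb 29, 1912 is in that span).
Jul 14, 1912 → Jul 14, 1913: 365 days.
Jul 14, 1913 → Jul 14, 1914: 365 days.
Jul 14, 1914 → Jul 14, 1915: 365 days.
Jul 14, 1915 → Jul 14, 1916: 366 days (Feb 29, 1916 is in that span).
Jul 14, 1916 → Aug 14, 1916: 31 days (July has 31).
Aug 14, 1916 → Sep 14, 1916: 31 days (August has 31).
Sep 14, 1916 → Oct 14, 1916: 30 days (September has 30).
Oct 14, 1916 → Oct 27, 1916: 13 days.
Total: 5949 days.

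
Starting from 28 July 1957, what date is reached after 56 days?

September 22, 1957

Jul has 31 days: +4 → Aug 1, 1957 (52 left).
Aug has 31 days: +31 → Sep 1, 1957 (21 left).
+21 → Sep 22, 1957.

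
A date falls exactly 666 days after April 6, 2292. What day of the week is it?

Thursday

First find the weekday of Apr 6, 2292. Doomsday rule: the anchor day for the 2200s is Friday. For year 92: 92÷12 = 7 r 8, and 8÷4 = 2, so 7+8+2 = 17.
Friday + 17 ≡ Monday — that's 2292's doomsday.
In April the doomsday date is Apr 4.
Apr 6 is 2 days after Apr 4; 2 mod 7 = 2, so Monday + 2 = Wednesday.
666 mod 7 = 1, so 666 days after a Wednesday is Wednesday + 1 = Thursday.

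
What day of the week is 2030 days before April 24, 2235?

Friday

First find the weekday of Apr 24, 2235. Doomsday rule: the anchor day for the 2200s is Friday. For year 35: 35÷12 = 2 r 11, and 11÷4 = 2, so 2+11+2 = 15.
Friday + 15 ≡ Saturday — that's 2235's doomsday.
In April the doomsday date is Apr 4.
Apr 24 is 20 days after Apr 4; 20 mod 7 = 6, so Saturday + 6 = Friday.
2030 mod 7 = 0, so 2030 days before a Friday is Friday − 0 = Friday.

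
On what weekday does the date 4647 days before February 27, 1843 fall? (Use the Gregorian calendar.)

Feb 27, 1843 is a Monday.
4647 mod 7 = 6, so 4647 days before a Monday is Monday − 6 = Tuesday.

Tuesday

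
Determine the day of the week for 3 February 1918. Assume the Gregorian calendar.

Sunday

Doomsday rule: the anchor day for the 1900s is Wednesday. For year 18: 18÷12 = 1 r 6, and 6÷4 = 1, so 1+6+1 = 8.
Wednesday + 8 ≡ Thursday — that's 1918's doomsday.
In February the doomsday date is Feb 28 (1918 is not a leap year).
Feb 3 is 25 days before Feb 28; 25 mod 7 = 4, so Thursday − 4 = Sunday.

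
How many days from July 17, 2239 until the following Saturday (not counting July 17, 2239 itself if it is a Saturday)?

3

Jul 17, 2239 is a Wednesday.
From Wednesday to the next Saturday is 3 days.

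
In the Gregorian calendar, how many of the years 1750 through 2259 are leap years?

Multiples of 4 in [1750,2259]: 127.
Of those, multiples of 100: 5 (not leap unless ÷400).
Multiples of 400: 1.
Leap years = 127 − 5 + 1 = 123.

123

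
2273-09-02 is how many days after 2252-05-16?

7779

May 16, 2252 → May 16, 2253: 365 days.
May 16, 2253 → May 16, 2254: 365 days.
May 16, 2254 → May 16, 2255: 365 days.
May 16, 2255 → May 16, 2256: 366 days (Feb 29, 2256 is in that span).
May 16, 2256 → May 16, 2257: 365 days.
May 16, 2257 → May 16, 2258: 365 days.
May 16, 2258 → May 16, 2259: 365 days.
May 16, 2259 → May 16, 2260: 366 days (Feb 29, 2260 is in that span).
May 16, 2260 → May 16, 2261: 365 days.
May 16, 2261 → May 16, 2262: 365 days.
May 16, 2262 → May 16, 2263: 365 days.
May 16, 2263 → May 16, 2264: 366 days (Feb 29, 2264 is in that span).
May 16, 2264 → May 16, 2265: 365 days.
May 16, 2265 → May 16, 2266: 365 days.
May 16, 2266 → May 16, 2267: 365 days.
May 16, 2267 → May 16, 2268: 366 days (Feb 29, 2268 is in that span).
May 16, 2268 → May 16, 2269: 365 days.
May 16, 2269 → May 16, 2270: 365 days.
May 16, 2270 → May 16, 2271: 365 days.
May 16, 2271 → May 16, 2272: 366 days (Feb 29, 2272 is in that span).
May 16, 2272 → May 16, 2273: 365 days.
May 16, 2273 → Jun 16, 2273: 31 days (May has 31).
Jun 16, 2273 → Jul 16, 2273: 30 days (June has 30).
Jul 16, 2273 → Aug 16, 2273: 31 days (July has 31).
Aug 16, 2273 → Sep 2, 2273: 17 days.
Total: 7779 days.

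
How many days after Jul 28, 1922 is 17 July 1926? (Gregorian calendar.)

1450

Jul 28, 1922 → Jul 28, 1923: 365 days.
Jul 28, 1923 → Jul 28, 1924: 366 days (Feb 29, 1924 is in that span).
Jul 28, 1924 → Jul 28, 1925: 365 days.
Jul 28, 1925 → Aug 28, 1925: 31 days (July has 31).
Aug 28, 1925 → Sep 28, 1925: 31 days (August has 31).
Sep 28, 1925 → Oct 28, 1925: 30 days (September has 30).
Oct 28, 1925 → Nov 28, 1925: 31 days (October has 31).
Nov 28, 1925 → Dec 28, 1925: 30 days (November has 30).
Dec 28, 1925 → Jan 28, 1926: 31 days (December has 31).
Jan 28, 1926 → Feb 28, 1926: 31 days (January has 31).
Feb 28, 1926 → Mar 28, 1926: 28 days (February has 28).
Mar 28, 1926 → Apr 28, 1926: 31 days (March has 31).
Apr 28, 1926 → May 28, 1926: 30 days (April has 30).
May 28, 1926 → Jun 28, 1926: 31 days (May has 31).
Jun 28, 1926 → Jul 17, 1926: 19 days.
Total: 1450 days.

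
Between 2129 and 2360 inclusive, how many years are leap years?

56

Multiples of 4 in [2129,2360]: 58.
Of those, multiples of 100: 2 (not leap unless ÷400).
Multiples of 400: 0.
Leap years = 58 − 2 + 0 = 56.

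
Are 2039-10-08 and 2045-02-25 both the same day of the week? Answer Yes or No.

Yes

From Oct 8, 2039 to Feb 25, 2045 is 1967 days.
1967 mod 7 = 0, so they are the same weekday.
(Oct 8, 2039 is a Saturday; Feb 25, 2045 is a Saturday.)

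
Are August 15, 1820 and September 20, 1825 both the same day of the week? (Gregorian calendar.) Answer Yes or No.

From Aug 15, 1820 to Sep 20, 1825 is 1862 days.
1862 mod 7 = 0, so they are the same weekday.
(Aug 15, 1820 is a Tuesday; Sep 20, 1825 is a Tuesday.)

Yes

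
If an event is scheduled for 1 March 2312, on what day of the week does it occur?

Doomsday rule: the anchor day for the 2300s is Wednesday. For year 12: 12÷12 = 1 r 0, and 0÷4 = 0, so 1+0+0 = 1.
Wednesday + 1 ≡ Thursday — that's 2312's doomsday.
In March the doomsday date is Mar 14.
Mar 1 is 13 days before Mar 14; 13 mod 7 = 6, so Thursday − 6 = Friday.

Friday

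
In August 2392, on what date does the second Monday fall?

August 1, 2392 is a Saturday.
The first Monday is therefore August 3 (2 days later).
The second Monday is 3 + 1×7 = August 10.

August 10, 2392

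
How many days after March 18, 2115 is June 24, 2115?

98

Mar 18, 2115 → Apr 18, 2115: 31 days (March has 31).
Apr 18, 2115 → May 18, 2115: 30 days (April has 30).
May 18, 2115 → Jun 18, 2115: 31 days (May has 31).
Jun 18, 2115 → Jun 24, 2115: 6 days.
Total: 98 days.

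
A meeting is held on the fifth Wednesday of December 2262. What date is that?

December 31, 2262

December 1, 2262 is a Monday.
The first Wednesday is therefore December 3 (2 days later).
The fifth Wednesday is 3 + 4×7 = December 31.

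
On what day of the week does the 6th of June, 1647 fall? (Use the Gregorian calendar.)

Thursday

Doomsday rule: the anchor day for the 1600s is Tuesday. For year 47: 47÷12 = 3 r 11, and 11÷4 = 2, so 3+11+2 = 16.
Tuesday + 16 ≡ Thursday — that's 1647's doomsday.
In June the doomsday date is Jun 6.
Jun 6 is the doomsday itself: Thursday.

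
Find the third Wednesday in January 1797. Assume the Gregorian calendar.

January 1, 1797 is a Sunday.
The first Wednesday is therefore January 4 (3 days later).
The third Wednesday is 4 + 2×7 = January 18.

January 18, 1797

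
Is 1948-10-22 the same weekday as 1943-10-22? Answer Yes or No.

From Oct 22, 1943 to Oct 22, 1948 is 1827 days.
1827 mod 7 = 0, so they are the same weekday.
(Oct 22, 1943 is a Friday; Oct 22, 1948 is a Friday.)

Yes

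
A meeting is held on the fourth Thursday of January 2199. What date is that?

January 1, 2199 is a Tuesday.
The first Thursday is therefore January 3 (2 days later).
The fourth Thursday is 3 + 3×7 = January 24.

January 24, 2199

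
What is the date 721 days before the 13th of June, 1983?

June 22, 1981

−365 (one year) → Jun 13, 1982 (356 left).
−13 → May 31, 1982 (end of May, 31 days; 343 left).
−31 → Apr 30, 1982 (end of Apr, 30 days; 312 left).
−30 → Mar 31, 1982 (end of Mar, 31 days; 282 left).
−31 → Feb 28, 1982 (end of Feb, 28 days; 251 left).
−28 → Jan 31, 1982 (end of Jan, 31 days; 223 left).
−31 → Dec 31, 1981 (end of Dec, 31 days; 192 left).
−31 → Nov 30, 1981 (end of Nov, 30 days; 161 left).
−30 → Oct 31, 1981 (end of Oct, 31 days; 131 left).
−31 → Sep 30, 1981 (end of Sep, 30 days; 100 left).
−30 → Aug 31, 1981 (end of Aug, 31 days; 70 left).
−31 → Jul 31, 1981 (end of Jul, 31 days; 39 left).
−31 → Jun 30, 1981 (end of Jun, 30 days; 8 left).
−8 → Jun 22, 1981.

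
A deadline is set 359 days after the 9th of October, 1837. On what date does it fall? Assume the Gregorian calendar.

October 3, 1838

Oct has 31 days: +23 → Nov 1, 1837 (336 left).
Nov has 30 days: +30 → Dec 1, 1837 (306 left).
Dec has 31 days: +31 → Jan 1, 1838 (275 left).
Jan has 31 days: +31 → Feb 1, 1838 (244 left).
Feb has 28 days: +28 → Mar 1, 1838 (216 left).
Mar has 31 days: +31 → Apr 1, 1838 (185 left).
Apr has 30 days: +30 → May 1, 1838 (155 left).
May has 31 days: +31 → Jun 1, 1838 (124 left).
Jun has 30 days: +30 → Jul 1, 1838 (94 left).
Jul has 31 days: +31 → Aug 1, 1838 (63 left).
Aug has 31 days: +31 → Sep 1, 1838 (32 left).
Sep has 30 days: +30 → Oct 1, 1838 (2 left).
+2 → Oct 3, 1838.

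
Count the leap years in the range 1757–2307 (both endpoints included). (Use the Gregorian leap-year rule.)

132

Multiples of 4 in [1757,2307]: 137.
Of those, multiples of 100: 6 (not leap unless ÷400).
Multiples of 400: 1.
Leap years = 137 − 6 + 1 = 132.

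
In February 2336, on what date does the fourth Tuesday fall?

February 25, 2336

February 1, 2336 is a Saturday.
The first Tuesday is therefore February 4 (3 days later).
The fourth Tuesday is 4 + 3×7 = February 25.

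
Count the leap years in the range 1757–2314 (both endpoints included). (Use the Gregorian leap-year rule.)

Multiples of 4 in [1757,2314]: 139.
Of those, multiples of 100: 6 (not leap unless ÷400).
Multiples of 400: 1.
Leap years = 139 − 6 + 1 = 134.

134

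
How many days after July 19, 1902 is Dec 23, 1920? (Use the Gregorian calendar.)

Jul 19, 1902 → Jul 19, 1903: 365 days.
Jul 19, 1903 → Jul 19, 1904: 366 days (Feb 29, 1904 is in that span).
Jul 19, 1904 → Jul 19, 1905: 365 days.
Jul 19, 1905 → Jul 19, 1906: 365 days.
Jul 19, 1906 → Jul 19, 1907: 365 days.
Jul 19, 1907 → Jul 19, 1908: 366 days (Feb 29, 1908 is in that span).
Jul 19, 1908 → Jul 19, 1909: 365 days.
Jul 19, 1909 → Jul 19, 1910: 365 days.
Jul 19, 1910 → Jul 19, 1911: 365 days.
Jul 19, 1911 → Jul 19, 1912: 366 days (Feb 29, 1912 is in that span).
Jul 19, 1912 → Jul 19, 1913: 365 days.
Jul 19, 1913 → Jul 19, 1914: 365 days.
Jul 19, 1914 → Jul 19, 1915: 365 days.
Jul 19, 1915 → Jul 19, 1916: 366 days (Feb 29, 1916 is in that span).
Jul 19, 1916 → Jul 19, 1917: 365 days.
Jul 19, 1917 → Jul 19, 1918: 365 days.
Jul 19, 1918 → Jul 19, 1919: 365 days.
Jul 19, 1919 → Jul 19, 1920: 366 days (Feb 29, 1920 is in that span).
Jul 19, 1920 → Aug 19, 1920: 31 days (July has 31).
Aug 19, 1920 → Sep 19, 1920: 31 days (August has 31).
Sep 19, 1920 → Oct 19, 1920: 30 days (September has 30).
Oct 19, 1920 → Nov 19, 1920: 31 days (October has 31).
Nov 19, 1920 → Dec 19, 1920: 30 days (November has 30).
Dec 19, 1920 → Dec 23, 1920: 4 days.
Total: 6732 days.

6732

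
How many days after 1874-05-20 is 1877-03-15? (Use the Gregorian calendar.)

1030

May 20, 1874 → May 20, 1875: 365 days.
May 20, 1875 → May 20, 1876: 366 days (Feb 29, 1876 is in that span).
May 20, 1876 → Jun 20, 1876: 31 days (May has 31).
Jun 20, 1876 → Jul 20, 1876: 30 days (June has 30).
Jul 20, 1876 → Aug 20, 1876: 31 days (July has 31).
Aug 20, 1876 → Sep 20, 1876: 31 days (August has 31).
Sep 20, 1876 → Oct 20, 1876: 30 days (September has 30).
Oct 20, 1876 → Nov 20, 1876: 31 days (October has 31).
Nov 20, 1876 → Dec 20, 1876: 30 days (November has 30).
Dec 20, 1876 → Jan 20, 1877: 31 days (December has 31).
Jan 20, 1877 → Feb 20, 1877: 31 days (January has 31).
Feb 20, 1877 → Mar 15, 1877: 23 days.
Total: 1030 days.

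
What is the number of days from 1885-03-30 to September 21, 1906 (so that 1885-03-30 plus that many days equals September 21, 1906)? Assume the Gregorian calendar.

7844

Mar 30, 1885 → Mar 30, 1886: 365 days.
Mar 30, 1886 → Mar 30, 1887: 365 days.
Mar 30, 1887 → Mar 30, 1888: 366 days (Feb 29, 1888 is in that span).
Mar 30, 1888 → Mar 30, 1889: 365 days.
Mar 30, 1889 → Mar 30, 1890: 365 days.
Mar 30, 1890 → Mar 30, 1891: 365 days.
Mar 30, 1891 → Mar 30, 1892: 366 days (Feb 29, 1892 is in that span).
Mar 30, 1892 → Mar 30, 1893: 365 days.
Mar 30, 1893 → Mar 30, 1894: 365 days.
Mar 30, 1894 → Mar 30, 1895: 365 days.
Mar 30, 1895 → Mar 30, 1896: 366 days (Feb 29, 1896 is in that span).
Mar 30, 1896 → Mar 30, 1897: 365 days.
Mar 30, 1897 → Mar 30, 1898: 365 days.
Mar 30, 1898 → Mar 30, 1899: 365 days.
Mar 30, 1899 → Mar 30, 1900: 365 days.
Mar 30, 1900 → Mar 30, 1901: 365 days.
Mar 30, 1901 → Mar 30, 1902: 365 days.
Mar 30, 1902 → Mar 30, 1903: 365 days.
Mar 30, 1903 → Mar 30, 1904: 366 days (Feb 29, 1904 is in that span).
Mar 30, 1904 → Mar 30, 1905: 365 days.
Mar 30, 1905 → Mar 30, 1906: 365 days.
Mar 30, 1906 → Apr 30, 1906: 31 days (March has 31).
Apr 30, 1906 → May 30, 1906: 30 days (April has 30).
May 30, 1906 → Jun 30, 1906: 31 days (May has 31).
Jun 30, 1906 → Jul 30, 1906: 30 days (June has 30).
Jul 30, 1906 → Aug 30, 1906: 31 days (July has 31).
Aug 30, 1906 → Sep 21, 1906: 22 days.
Total: 7844 days.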